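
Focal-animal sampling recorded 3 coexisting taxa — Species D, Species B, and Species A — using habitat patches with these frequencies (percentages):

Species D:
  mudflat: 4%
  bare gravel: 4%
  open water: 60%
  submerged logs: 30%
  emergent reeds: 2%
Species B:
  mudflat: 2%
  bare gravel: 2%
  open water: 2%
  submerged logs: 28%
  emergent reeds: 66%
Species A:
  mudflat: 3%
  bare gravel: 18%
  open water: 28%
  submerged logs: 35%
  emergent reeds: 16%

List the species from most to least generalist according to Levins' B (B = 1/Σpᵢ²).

Convert percentages to proportions (divide by 100).
Σp_Dᵢ² = 0.04² + 0.04² + 0.60² + 0.30² + 0.02² = 0.0016 + 0.0016 + 0.3600 + 0.0900 + 0.0004 = 0.4536
B_D = 1 / 0.4536 = 2.2046
Σp_Bᵢ² = 0.02² + 0.02² + 0.02² + 0.28² + 0.66² = 0.0004 + 0.0004 + 0.0004 + 0.0784 + 0.4356 = 0.5152
B_B = 1 / 0.5152 = 1.9410
Σp_Aᵢ² = 0.03² + 0.18² + 0.28² + 0.35² + 0.16² = 0.0009 + 0.0324 + 0.0784 + 0.1225 + 0.0256 = 0.2598
B_A = 1 / 0.2598 = 3.8491
Ranking by B (broadest → narrowest): Species A (3.85) > Species D (2.20) > Species B (1.94)

Species A > Species D > Species B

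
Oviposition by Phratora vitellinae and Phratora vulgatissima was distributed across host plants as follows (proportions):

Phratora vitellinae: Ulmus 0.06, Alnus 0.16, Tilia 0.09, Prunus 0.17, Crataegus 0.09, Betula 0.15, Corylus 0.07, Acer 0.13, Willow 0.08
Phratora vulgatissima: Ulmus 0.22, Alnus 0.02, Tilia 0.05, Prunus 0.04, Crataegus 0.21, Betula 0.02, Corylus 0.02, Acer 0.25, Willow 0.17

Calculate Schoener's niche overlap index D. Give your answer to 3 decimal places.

0.510

Σ|p₁ᵢ − p₂ᵢ| = 0.16 + 0.14 + 0.04 + 0.13 + 0.12 + 0.13 + 0.05 + 0.12 + 0.09 = 0.98
D = 1 − ½ × 0.98 = 1 − 0.490 = 0.51000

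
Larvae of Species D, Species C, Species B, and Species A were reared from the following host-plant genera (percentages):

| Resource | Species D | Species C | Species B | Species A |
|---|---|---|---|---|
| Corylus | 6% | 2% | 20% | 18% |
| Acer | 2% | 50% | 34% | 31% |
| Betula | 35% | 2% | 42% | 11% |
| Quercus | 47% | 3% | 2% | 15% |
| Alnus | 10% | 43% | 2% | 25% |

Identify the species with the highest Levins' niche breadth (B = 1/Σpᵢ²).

Species A

Convert percentages to proportions (divide by 100).
Σp_Dᵢ² = 0.06² + 0.02² + 0.35² + 0.47² + 0.10² = 0.0036 + 0.0004 + 0.1225 + 0.2209 + 0.0100 = 0.3574
B_D = 1 / 0.3574 = 2.7980
Σp_Cᵢ² = 0.02² + 0.50² + 0.02² + 0.03² + 0.43² = 0.0004 + 0.2500 + 0.0004 + 0.0009 + 0.1849 = 0.4366
B_C = 1 / 0.4366 = 2.2904
Σp_Bᵢ² = 0.20² + 0.34² + 0.42² + 0.02² + 0.02² = 0.0400 + 0.1156 + 0.1764 + 0.0004 + 0.0004 = 0.3328
B_B = 1 / 0.3328 = 3.0048
Σp_Aᵢ² = 0.18² + 0.31² + 0.11² + 0.15² + 0.25² = 0.0324 + 0.0961 + 0.0121 + 0.0225 + 0.0625 = 0.2256
B_A = 1 / 0.2256 = 4.4326
Highest B → broadest niche (most generalist): Species A (B = 4.43).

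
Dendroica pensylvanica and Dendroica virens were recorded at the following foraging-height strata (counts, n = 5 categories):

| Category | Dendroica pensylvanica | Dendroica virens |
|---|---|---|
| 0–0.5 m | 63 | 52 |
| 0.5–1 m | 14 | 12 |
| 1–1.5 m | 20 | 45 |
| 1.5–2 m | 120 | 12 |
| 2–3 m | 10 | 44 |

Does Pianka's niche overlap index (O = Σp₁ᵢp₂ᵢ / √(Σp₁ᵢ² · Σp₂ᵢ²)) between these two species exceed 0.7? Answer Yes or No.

Proportions for Dendroica pensylvanica (n=227): 63/227=0.2775, 14/227=0.0617, 20/227=0.0881, 120/227=0.5286, 10/227=0.0441
Proportions for Dendroica virens (n=165): 52/165=0.3152, 12/165=0.0727, 45/165=0.2727, 12/165=0.0727, 44/165=0.2667
Σ p₁ᵢp₂ᵢ = 0.087468 + 0.004486 + 0.024025 + 0.038429 + 0.011761 = 0.166169
Σp_1ᵢ² = 0.2775² + 0.0617² + 0.0881² + 0.5286² + 0.0441² = 0.077006 + 0.003807 + 0.007762 + 0.279418 + 0.001945 = 0.369938
Σp_2ᵢ² = 0.3152² + 0.0727² + 0.2727² + 0.0727² + 0.2667² = 0.099351 + 0.005285 + 0.074365 + 0.005285 + 0.071129 = 0.255415
O = 0.166169 / √(0.369938 × 0.255415) = 0.166169 / 0.3073885 = 0.5406
O = 0.5406 < 0.7 → No.

No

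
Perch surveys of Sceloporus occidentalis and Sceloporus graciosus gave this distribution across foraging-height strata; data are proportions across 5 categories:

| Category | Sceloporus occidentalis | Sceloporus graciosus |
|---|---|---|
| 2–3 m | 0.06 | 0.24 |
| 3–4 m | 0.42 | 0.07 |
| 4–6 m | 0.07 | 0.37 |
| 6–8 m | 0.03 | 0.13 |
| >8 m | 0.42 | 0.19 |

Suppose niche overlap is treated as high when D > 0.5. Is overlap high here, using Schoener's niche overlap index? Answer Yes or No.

No

Σ|p₁ᵢ − p₂ᵢ| = 0.18 + 0.35 + 0.30 + 0.10 + 0.23 = 1.16
D = 1 − ½ × 1.16 = 1 − 0.580 = 0.4200
D = 0.4200 < 0.5 → No.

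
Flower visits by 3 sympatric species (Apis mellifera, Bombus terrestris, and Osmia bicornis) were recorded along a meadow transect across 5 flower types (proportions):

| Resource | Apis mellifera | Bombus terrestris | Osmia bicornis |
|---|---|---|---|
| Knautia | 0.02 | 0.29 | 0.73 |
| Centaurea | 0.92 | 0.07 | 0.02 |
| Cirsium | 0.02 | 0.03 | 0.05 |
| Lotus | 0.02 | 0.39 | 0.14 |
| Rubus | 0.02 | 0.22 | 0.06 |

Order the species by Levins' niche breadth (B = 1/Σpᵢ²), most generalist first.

Σp_mellᵢ² = 0.02² + 0.92² + 0.02² + 0.02² + 0.02² = 0.0004 + 0.8464 + 0.0004 + 0.0004 + 0.0004 = 0.8480
B_mell = 1 / 0.8480 = 1.1792
Σp_terrᵢ² = 0.29² + 0.07² + 0.03² + 0.39² + 0.22² = 0.0841 + 0.0049 + 0.0009 + 0.1521 + 0.0484 = 0.2904
B_terr = 1 / 0.2904 = 3.4435
Σp_bicoᵢ² = 0.73² + 0.02² + 0.05² + 0.14² + 0.06² = 0.5329 + 0.0004 + 0.0025 + 0.0196 + 0.0036 = 0.5590
B_bico = 1 / 0.5590 = 1.7889
Ranking by B (broadest → narrowest): Bombus terrestris (3.44) > Osmia bicornis (1.79) > Apis mellifera (1.18)

Bombus terrestris > Osmia bicornis > Apis mellifera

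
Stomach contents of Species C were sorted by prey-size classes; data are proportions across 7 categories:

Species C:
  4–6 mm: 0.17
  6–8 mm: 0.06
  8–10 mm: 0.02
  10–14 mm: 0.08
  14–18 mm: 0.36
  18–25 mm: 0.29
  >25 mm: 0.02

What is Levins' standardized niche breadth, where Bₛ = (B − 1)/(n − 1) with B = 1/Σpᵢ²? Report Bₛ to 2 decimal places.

Σpᵢ² = 0.17² + 0.06² + 0.02² + 0.08² + 0.36² + 0.29² + 0.02² = 0.0289 + 0.0036 + 0.0004 + 0.0064 + 0.1296 + 0.0841 + 0.0004 = 0.2534
B = 1 / 0.2534 = 3.9463
Bₛ = (B − 1)/(n − 1) = (3.9463 − 1)/(7 − 1) = 2.9463/6 = 0.4911

0.49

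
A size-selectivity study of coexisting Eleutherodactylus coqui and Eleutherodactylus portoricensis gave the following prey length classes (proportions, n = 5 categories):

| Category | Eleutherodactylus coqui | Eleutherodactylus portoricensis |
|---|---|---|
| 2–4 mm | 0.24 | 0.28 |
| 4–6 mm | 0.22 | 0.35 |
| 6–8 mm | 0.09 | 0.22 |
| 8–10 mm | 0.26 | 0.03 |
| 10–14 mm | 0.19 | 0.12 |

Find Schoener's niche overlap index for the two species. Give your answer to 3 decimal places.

Σ|p₁ᵢ − p₂ᵢ| = 0.04 + 0.13 + 0.13 + 0.23 + 0.07 = 0.60
D = 1 − ½ × 0.60 = 1 − 0.300 = 0.70000

0.700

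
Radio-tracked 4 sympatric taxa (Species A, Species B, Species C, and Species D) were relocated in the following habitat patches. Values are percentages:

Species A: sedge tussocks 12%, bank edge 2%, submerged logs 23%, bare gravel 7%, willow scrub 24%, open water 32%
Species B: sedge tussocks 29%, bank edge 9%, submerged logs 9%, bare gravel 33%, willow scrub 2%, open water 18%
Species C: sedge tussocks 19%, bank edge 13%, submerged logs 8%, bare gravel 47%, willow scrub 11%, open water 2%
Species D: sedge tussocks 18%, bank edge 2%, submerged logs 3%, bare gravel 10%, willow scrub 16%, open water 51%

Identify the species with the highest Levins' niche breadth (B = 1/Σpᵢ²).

Convert percentages to proportions (divide by 100).
Σp_Aᵢ² = 0.12² + 0.02² + 0.23² + 0.07² + 0.24² + 0.32² = 0.0144 + 0.0004 + 0.0529 + 0.0049 + 0.0576 + 0.1024 = 0.2326
B_A = 1 / 0.2326 = 4.2992
Σp_Bᵢ² = 0.29² + 0.09² + 0.09² + 0.33² + 0.02² + 0.18² = 0.0841 + 0.0081 + 0.0081 + 0.1089 + 0.0004 + 0.0324 = 0.2420
B_B = 1 / 0.2420 = 4.1322
Σp_Cᵢ² = 0.19² + 0.13² + 0.08² + 0.47² + 0.11² + 0.02² = 0.0361 + 0.0169 + 0.0064 + 0.2209 + 0.0121 + 0.0004 = 0.2928
B_C = 1 / 0.2928 = 3.4153
Σp_Dᵢ² = 0.18² + 0.02² + 0.03² + 0.10² + 0.16² + 0.51² = 0.0324 + 0.0004 + 0.0009 + 0.0100 + 0.0256 + 0.2601 = 0.3294
B_D = 1 / 0.3294 = 3.0358
Highest B → broadest niche (most generalist): Species A (B = 4.30).

Species A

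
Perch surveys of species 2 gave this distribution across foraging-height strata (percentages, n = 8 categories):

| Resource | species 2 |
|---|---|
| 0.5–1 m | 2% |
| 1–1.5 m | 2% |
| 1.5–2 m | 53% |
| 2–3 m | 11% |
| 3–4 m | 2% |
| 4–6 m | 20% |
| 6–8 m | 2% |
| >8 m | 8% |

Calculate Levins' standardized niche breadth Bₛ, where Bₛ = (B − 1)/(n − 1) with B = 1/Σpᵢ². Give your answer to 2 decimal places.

Convert percentages to proportions (divide by 100).
Σpᵢ² = 0.02² + 0.02² + 0.53² + 0.11² + 0.02² + 0.20² + 0.02² + 0.08² = 0.0004 + 0.0004 + 0.2809 + 0.0121 + 0.0004 + 0.0400 + 0.0004 + 0.0064 = 0.3410
B = 1 / 0.3410 = 2.9326
Bₛ = (B − 1)/(n − 1) = (2.9326 − 1)/(8 − 1) = 1.9326/7 = 0.2761

0.28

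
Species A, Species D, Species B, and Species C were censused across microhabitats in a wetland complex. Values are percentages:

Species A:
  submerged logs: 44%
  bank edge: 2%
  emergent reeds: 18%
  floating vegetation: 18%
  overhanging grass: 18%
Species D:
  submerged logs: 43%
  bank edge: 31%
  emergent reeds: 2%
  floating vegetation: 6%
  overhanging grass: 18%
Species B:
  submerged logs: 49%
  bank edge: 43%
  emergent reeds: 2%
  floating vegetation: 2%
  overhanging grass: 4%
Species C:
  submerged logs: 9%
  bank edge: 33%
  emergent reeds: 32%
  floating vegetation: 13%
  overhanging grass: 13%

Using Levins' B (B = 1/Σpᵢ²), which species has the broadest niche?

Convert percentages to proportions (divide by 100).
Σp_Aᵢ² = 0.44² + 0.02² + 0.18² + 0.18² + 0.18² = 0.1936 + 0.0004 + 0.0324 + 0.0324 + 0.0324 = 0.2912
B_A = 1 / 0.2912 = 3.4341
Σp_Dᵢ² = 0.43² + 0.31² + 0.02² + 0.06² + 0.18² = 0.1849 + 0.0961 + 0.0004 + 0.0036 + 0.0324 = 0.3174
B_D = 1 / 0.3174 = 3.1506
Σp_Bᵢ² = 0.49² + 0.43² + 0.02² + 0.02² + 0.04² = 0.2401 + 0.1849 + 0.0004 + 0.0004 + 0.0016 = 0.4274
B_B = 1 / 0.4274 = 2.3397
Σp_Cᵢ² = 0.09² + 0.33² + 0.32² + 0.13² + 0.13² = 0.0081 + 0.1089 + 0.1024 + 0.0169 + 0.0169 = 0.2532
B_C = 1 / 0.2532 = 3.9494
Highest B → broadest niche (most generalist): Species C (B = 3.95).

Species C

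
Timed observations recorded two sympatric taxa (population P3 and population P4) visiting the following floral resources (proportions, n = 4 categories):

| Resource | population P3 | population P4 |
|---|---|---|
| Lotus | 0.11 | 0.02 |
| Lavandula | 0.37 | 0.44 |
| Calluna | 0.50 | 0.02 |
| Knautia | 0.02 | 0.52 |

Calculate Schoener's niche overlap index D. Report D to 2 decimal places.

Σ|p₁ᵢ − p₂ᵢ| = 0.09 + 0.07 + 0.48 + 0.50 = 1.14
D = 1 − ½ × 1.14 = 1 − 0.570 = 0.4300

0.43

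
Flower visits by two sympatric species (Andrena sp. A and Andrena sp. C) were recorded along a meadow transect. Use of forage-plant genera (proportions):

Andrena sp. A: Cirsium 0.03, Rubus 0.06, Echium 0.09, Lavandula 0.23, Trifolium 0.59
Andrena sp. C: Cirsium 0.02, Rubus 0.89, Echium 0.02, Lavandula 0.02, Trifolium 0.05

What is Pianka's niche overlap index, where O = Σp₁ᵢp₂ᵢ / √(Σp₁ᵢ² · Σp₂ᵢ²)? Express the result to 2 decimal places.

Σ p₁ᵢp₂ᵢ = 0.0006 + 0.0534 + 0.0018 + 0.0046 + 0.0295 = 0.0899
Σp_1ᵢ² = 0.03² + 0.06² + 0.09² + 0.23² + 0.59² = 0.0009 + 0.0036 + 0.0081 + 0.0529 + 0.3481 = 0.4136
Σp_2ᵢ² = 0.02² + 0.89² + 0.02² + 0.02² + 0.05² = 0.0004 + 0.7921 + 0.0004 + 0.0004 + 0.0025 = 0.7958
O = 0.0899 / √(0.4136 × 0.7958) = 0.0899 / 0.57371 = 0.1567

0.16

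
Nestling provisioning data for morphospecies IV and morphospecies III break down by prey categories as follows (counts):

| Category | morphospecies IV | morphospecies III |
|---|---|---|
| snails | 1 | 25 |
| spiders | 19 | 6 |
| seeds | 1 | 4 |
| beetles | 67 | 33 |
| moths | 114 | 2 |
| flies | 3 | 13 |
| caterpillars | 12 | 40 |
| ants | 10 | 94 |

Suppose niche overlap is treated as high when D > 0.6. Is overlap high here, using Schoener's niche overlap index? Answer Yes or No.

No

Proportions for morphospecies IV (n=227): 1/227=0.0044, 19/227=0.0837, 1/227=0.0044, 67/227=0.2952, 114/227=0.5022, 3/227=0.0132, 12/227=0.0529, 10/227=0.0441
Proportions for morphospecies III (n=217): 25/217=0.1152, 6/217=0.0276, 4/217=0.0184, 33/217=0.1521, 2/217=0.0092, 13/217=0.0599, 40/217=0.1843, 94/217=0.4332
Σ|p₁ᵢ − p₂ᵢ| = 0.1108 + 0.0561 + 0.0140 + 0.1431 + 0.4930 + 0.0467 + 0.1314 + 0.3891 = 1.3842
D = 1 − ½ × 1.3842 = 1 − 0.69210 = 0.30790
D = 0.30790 < 0.6 → No.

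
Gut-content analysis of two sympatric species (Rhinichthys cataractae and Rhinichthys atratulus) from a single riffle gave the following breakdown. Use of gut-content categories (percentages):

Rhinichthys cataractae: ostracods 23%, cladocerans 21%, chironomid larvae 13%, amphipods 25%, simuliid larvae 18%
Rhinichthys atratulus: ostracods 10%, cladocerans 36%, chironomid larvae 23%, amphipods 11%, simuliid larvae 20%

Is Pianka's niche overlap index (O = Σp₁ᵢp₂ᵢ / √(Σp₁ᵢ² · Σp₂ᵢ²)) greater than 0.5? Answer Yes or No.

Convert percentages to proportions (divide by 100).
Σ p₁ᵢp₂ᵢ = 0.0230 + 0.0756 + 0.0299 + 0.0275 + 0.0360 = 0.1920
Σp_1ᵢ² = 0.23² + 0.21² + 0.13² + 0.25² + 0.18² = 0.0529 + 0.0441 + 0.0169 + 0.0625 + 0.0324 = 0.2088
Σp_2ᵢ² = 0.10² + 0.36² + 0.23² + 0.11² + 0.20² = 0.0100 + 0.1296 + 0.0529 + 0.0121 + 0.0400 = 0.2446
O = 0.1920 / √(0.2088 × 0.2446) = 0.1920 / 0.22599 = 0.8496
O = 0.8496 > 0.5 → Yes.

Yes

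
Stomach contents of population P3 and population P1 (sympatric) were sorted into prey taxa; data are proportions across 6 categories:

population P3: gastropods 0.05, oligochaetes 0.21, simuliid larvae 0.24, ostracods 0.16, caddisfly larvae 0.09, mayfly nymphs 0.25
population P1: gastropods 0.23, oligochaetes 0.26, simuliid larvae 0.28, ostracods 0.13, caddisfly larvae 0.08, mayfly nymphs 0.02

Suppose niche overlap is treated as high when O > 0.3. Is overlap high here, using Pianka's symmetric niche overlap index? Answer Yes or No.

Σ p₁ᵢp₂ᵢ = 0.0115 + 0.0546 + 0.0672 + 0.0208 + 0.0072 + 0.0050 = 0.1663
Σp_1ᵢ² = 0.05² + 0.21² + 0.24² + 0.16² + 0.09² + 0.25² = 0.0025 + 0.0441 + 0.0576 + 0.0256 + 0.0081 + 0.0625 = 0.2004
Σp_2ᵢ² = 0.23² + 0.26² + 0.28² + 0.13² + 0.08² + 0.02² = 0.0529 + 0.0676 + 0.0784 + 0.0169 + 0.0064 + 0.0004 = 0.2226
O = 0.1663 / √(0.2004 × 0.2226) = 0.1663 / 0.21121 = 0.7874
O = 0.7874 > 0.3 → Yes.

Yes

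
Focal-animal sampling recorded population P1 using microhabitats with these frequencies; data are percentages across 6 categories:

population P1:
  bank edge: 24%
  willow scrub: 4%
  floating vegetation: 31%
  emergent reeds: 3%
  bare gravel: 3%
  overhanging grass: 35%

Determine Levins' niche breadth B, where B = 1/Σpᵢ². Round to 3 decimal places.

Convert percentages to proportions (divide by 100).
Σpᵢ² = 0.24² + 0.04² + 0.31² + 0.03² + 0.03² + 0.35² = 0.0576 + 0.0016 + 0.0961 + 0.0009 + 0.0009 + 0.1225 = 0.2796
B = 1 / 0.2796 = 3.57654

3.577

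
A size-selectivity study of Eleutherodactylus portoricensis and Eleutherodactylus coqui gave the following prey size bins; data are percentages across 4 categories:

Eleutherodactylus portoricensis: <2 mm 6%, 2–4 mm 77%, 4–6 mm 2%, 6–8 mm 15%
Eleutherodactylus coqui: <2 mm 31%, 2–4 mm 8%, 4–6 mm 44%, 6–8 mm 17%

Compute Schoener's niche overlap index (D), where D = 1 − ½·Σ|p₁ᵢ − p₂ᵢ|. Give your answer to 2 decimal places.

0.31

Convert percentages to proportions (divide by 100).
Σ|p₁ᵢ − p₂ᵢ| = 0.25 + 0.69 + 0.42 + 0.02 = 1.38
D = 1 − ½ × 1.38 = 1 − 0.690 = 0.3100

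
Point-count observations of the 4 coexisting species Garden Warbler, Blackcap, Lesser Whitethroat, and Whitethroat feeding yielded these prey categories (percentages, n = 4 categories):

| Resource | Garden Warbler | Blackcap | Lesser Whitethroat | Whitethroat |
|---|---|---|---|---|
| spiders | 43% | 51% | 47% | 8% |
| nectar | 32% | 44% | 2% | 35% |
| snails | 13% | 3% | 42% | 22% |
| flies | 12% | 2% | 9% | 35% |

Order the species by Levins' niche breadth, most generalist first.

Convert percentages to proportions (divide by 100).
Σp_Gardᵢ² = 0.43² + 0.32² + 0.13² + 0.12² = 0.1849 + 0.1024 + 0.0169 + 0.0144 = 0.3186
B_Gard = 1 / 0.3186 = 3.1387
Σp_Blacᵢ² = 0.51² + 0.44² + 0.03² + 0.02² = 0.2601 + 0.1936 + 0.0009 + 0.0004 = 0.4550
B_Blac = 1 / 0.4550 = 2.1978
Σp_Lessᵢ² = 0.47² + 0.02² + 0.42² + 0.09² = 0.2209 + 0.0004 + 0.1764 + 0.0081 = 0.4058
B_Less = 1 / 0.4058 = 2.4643
Σp_Whitᵢ² = 0.08² + 0.35² + 0.22² + 0.35² = 0.0064 + 0.1225 + 0.0484 + 0.1225 = 0.2998
B_Whit = 1 / 0.2998 = 3.3356
Ranking by B (broadest → narrowest): Whitethroat (3.34) > Garden Warbler (3.14) > Lesser Whitethroat (2.46) > Blackcap (2.20)

Whitethroat > Garden Warbler > Lesser Whitethroat > Blackcap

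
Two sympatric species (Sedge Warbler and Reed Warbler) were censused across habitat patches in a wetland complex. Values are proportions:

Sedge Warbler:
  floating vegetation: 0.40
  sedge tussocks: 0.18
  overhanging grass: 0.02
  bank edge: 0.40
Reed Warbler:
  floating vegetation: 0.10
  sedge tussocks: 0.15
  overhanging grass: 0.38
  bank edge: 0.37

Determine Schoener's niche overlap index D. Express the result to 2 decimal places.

Σ|p₁ᵢ − p₂ᵢ| = 0.30 + 0.03 + 0.36 + 0.03 = 0.72
D = 1 − ½ × 0.72 = 1 − 0.360 = 0.6400

0.64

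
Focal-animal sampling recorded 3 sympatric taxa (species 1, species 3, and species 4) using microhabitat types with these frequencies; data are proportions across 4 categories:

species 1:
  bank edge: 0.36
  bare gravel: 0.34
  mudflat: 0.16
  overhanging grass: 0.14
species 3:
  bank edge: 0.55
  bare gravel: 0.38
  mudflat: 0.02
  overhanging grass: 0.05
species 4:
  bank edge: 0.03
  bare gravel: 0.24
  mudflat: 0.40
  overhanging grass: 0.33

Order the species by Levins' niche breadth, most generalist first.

Σp_1ᵢ² = 0.36² + 0.34² + 0.16² + 0.14² = 0.1296 + 0.1156 + 0.0256 + 0.0196 = 0.2904
B_1 = 1 / 0.2904 = 3.4435
Σp_3ᵢ² = 0.55² + 0.38² + 0.02² + 0.05² = 0.3025 + 0.1444 + 0.0004 + 0.0025 = 0.4498
B_3 = 1 / 0.4498 = 2.2232
Σp_4ᵢ² = 0.03² + 0.24² + 0.40² + 0.33² = 0.0009 + 0.0576 + 0.1600 + 0.1089 = 0.3274
B_4 = 1 / 0.3274 = 3.0544
Ranking by B (broadest → narrowest): species 1 (3.44) > species 4 (3.05) > species 3 (2.22)

species 1 > species 4 > species 3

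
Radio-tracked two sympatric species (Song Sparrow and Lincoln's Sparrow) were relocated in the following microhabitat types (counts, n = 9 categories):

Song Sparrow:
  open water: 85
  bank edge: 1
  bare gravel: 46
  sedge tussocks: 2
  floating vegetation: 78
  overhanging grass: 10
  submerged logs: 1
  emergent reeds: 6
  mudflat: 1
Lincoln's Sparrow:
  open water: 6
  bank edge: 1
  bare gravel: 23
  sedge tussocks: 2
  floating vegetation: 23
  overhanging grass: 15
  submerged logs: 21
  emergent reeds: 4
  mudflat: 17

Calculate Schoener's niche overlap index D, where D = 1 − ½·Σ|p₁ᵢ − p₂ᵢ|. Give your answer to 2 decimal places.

Proportions for Song Sparrow (n=230): 85/230=0.3696, 1/230=0.0043, 46/230=0.2000, 2/230=0.0087, 78/230=0.3391, 10/230=0.0435, 1/230=0.0043, 6/230=0.0261, 1/230=0.0043
Proportions for Lincoln's Sparrow (n=112): 6/112=0.0536, 1/112=0.0089, 23/112=0.2054, 2/112=0.0179, 23/112=0.2054, 15/112=0.1339, 21/112=0.1875, 4/112=0.0357, 17/112=0.1518
Σ|p₁ᵢ − p₂ᵢ| = 0.3160 + 0.0046 + 0.0054 + 0.0092 + 0.1337 + 0.0904 + 0.1832 + 0.0096 + 0.1475 = 0.8996
D = 1 − ½ × 0.8996 = 1 − 0.44980 = 0.55020

0.55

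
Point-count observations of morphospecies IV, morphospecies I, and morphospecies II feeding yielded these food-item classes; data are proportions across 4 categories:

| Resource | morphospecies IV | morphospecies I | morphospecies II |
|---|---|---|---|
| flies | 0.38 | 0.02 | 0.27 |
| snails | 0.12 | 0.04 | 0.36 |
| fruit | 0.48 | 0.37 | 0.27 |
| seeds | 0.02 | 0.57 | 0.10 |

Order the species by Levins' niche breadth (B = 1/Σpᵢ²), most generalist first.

morphospecies II > morphospecies IV > morphospecies I

Σp_IVᵢ² = 0.38² + 0.12² + 0.48² + 0.02² = 0.1444 + 0.0144 + 0.2304 + 0.0004 = 0.3896
B_IV = 1 / 0.3896 = 2.5667
Σp_Iᵢ² = 0.02² + 0.04² + 0.37² + 0.57² = 0.0004 + 0.0016 + 0.1369 + 0.3249 = 0.4638
B_I = 1 / 0.4638 = 2.1561
Σp_IIᵢ² = 0.27² + 0.36² + 0.27² + 0.10² = 0.0729 + 0.1296 + 0.0729 + 0.0100 = 0.2854
B_II = 1 / 0.2854 = 3.5039
Ranking by B (broadest → narrowest): morphospecies II (3.50) > morphospecies IV (2.57) > morphospecies I (2.16)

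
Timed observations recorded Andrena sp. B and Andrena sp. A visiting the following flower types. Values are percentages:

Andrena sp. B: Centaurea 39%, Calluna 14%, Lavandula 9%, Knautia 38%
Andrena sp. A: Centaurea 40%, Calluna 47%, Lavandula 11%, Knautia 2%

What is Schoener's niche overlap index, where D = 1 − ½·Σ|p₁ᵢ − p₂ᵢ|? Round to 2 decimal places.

0.64

Convert percentages to proportions (divide by 100).
Σ|p₁ᵢ − p₂ᵢ| = 0.01 + 0.33 + 0.02 + 0.36 = 0.72
D = 1 − ½ × 0.72 = 1 − 0.360 = 0.6400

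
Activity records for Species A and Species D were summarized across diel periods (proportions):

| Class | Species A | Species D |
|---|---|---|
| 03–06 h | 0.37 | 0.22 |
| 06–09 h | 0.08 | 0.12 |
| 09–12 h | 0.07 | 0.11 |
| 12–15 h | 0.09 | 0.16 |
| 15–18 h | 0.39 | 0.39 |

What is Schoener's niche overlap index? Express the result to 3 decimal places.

0.850

Σ|p₁ᵢ − p₂ᵢ| = 0.15 + 0.04 + 0.04 + 0.07 + 0.00 = 0.30
D = 1 − ½ × 0.30 = 1 − 0.150 = 0.85000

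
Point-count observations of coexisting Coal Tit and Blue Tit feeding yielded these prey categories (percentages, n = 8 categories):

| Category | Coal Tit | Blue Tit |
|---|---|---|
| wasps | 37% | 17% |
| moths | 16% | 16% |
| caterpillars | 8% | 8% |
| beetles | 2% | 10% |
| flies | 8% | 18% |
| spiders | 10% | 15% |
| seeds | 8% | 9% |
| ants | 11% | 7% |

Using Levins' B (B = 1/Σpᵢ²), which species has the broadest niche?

Blue Tit

Convert percentages to proportions (divide by 100).
Σp_Coalᵢ² = 0.37² + 0.16² + 0.08² + 0.02² + 0.08² + 0.10² + 0.08² + 0.11² = 0.1369 + 0.0256 + 0.0064 + 0.0004 + 0.0064 + 0.0100 + 0.0064 + 0.0121 = 0.2042
B_Coal = 1 / 0.2042 = 4.8972
Σp_Blueᵢ² = 0.17² + 0.16² + 0.08² + 0.10² + 0.18² + 0.15² + 0.09² + 0.07² = 0.0289 + 0.0256 + 0.0064 + 0.0100 + 0.0324 + 0.0225 + 0.0081 + 0.0049 = 0.1388
B_Blue = 1 / 0.1388 = 7.2046
Highest B → broadest niche (most generalist): Blue Tit (B = 7.20).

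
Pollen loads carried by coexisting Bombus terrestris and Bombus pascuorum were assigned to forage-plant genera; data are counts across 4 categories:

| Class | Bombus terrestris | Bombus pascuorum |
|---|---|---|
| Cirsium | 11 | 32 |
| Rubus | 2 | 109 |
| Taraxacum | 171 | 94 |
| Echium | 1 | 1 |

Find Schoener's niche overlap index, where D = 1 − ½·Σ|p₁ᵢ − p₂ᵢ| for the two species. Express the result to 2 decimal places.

Proportions for Bombus terrestris (n=185): 11/185=0.0595, 2/185=0.0108, 171/185=0.9243, 1/185=0.0054
Proportions for Bombus pascuorum (n=236): 32/236=0.1356, 109/236=0.4619, 94/236=0.3983, 1/236=0.0042
Σ|p₁ᵢ − p₂ᵢ| = 0.0761 + 0.4511 + 0.5260 + 0.0012 = 1.0544
D = 1 − ½ × 1.0544 = 1 − 0.52720 = 0.47280

0.47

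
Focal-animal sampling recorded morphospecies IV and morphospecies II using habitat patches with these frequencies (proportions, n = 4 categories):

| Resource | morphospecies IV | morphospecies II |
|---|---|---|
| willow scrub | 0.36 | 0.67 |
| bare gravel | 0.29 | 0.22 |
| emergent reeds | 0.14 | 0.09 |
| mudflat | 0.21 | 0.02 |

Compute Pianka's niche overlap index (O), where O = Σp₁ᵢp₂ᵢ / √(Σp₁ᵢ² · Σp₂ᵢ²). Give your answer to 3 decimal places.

0.859

Σ p₁ᵢp₂ᵢ = 0.2412 + 0.0638 + 0.0126 + 0.0042 = 0.3218
Σp_1ᵢ² = 0.36² + 0.29² + 0.14² + 0.21² = 0.1296 + 0.0841 + 0.0196 + 0.0441 = 0.2774
Σp_2ᵢ² = 0.67² + 0.22² + 0.09² + 0.02² = 0.4489 + 0.0484 + 0.0081 + 0.0004 = 0.5058
O = 0.3218 / √(0.2774 × 0.5058) = 0.3218 / 0.374578 = 0.85910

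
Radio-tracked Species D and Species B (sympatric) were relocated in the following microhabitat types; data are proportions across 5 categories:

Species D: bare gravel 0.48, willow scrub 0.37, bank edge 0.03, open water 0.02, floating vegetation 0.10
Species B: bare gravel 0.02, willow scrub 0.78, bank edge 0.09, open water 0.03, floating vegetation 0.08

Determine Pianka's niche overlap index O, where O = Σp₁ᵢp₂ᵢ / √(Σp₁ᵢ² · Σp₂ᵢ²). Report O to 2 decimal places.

0.64

Σ p₁ᵢp₂ᵢ = 0.0096 + 0.2886 + 0.0027 + 0.0006 + 0.0080 = 0.3095
Σp_1ᵢ² = 0.48² + 0.37² + 0.03² + 0.02² + 0.10² = 0.2304 + 0.1369 + 0.0009 + 0.0004 + 0.0100 = 0.3786
Σp_2ᵢ² = 0.02² + 0.78² + 0.09² + 0.03² + 0.08² = 0.0004 + 0.6084 + 0.0081 + 0.0009 + 0.0064 = 0.6242
O = 0.3095 / √(0.3786 × 0.6242) = 0.3095 / 0.48613 = 0.6367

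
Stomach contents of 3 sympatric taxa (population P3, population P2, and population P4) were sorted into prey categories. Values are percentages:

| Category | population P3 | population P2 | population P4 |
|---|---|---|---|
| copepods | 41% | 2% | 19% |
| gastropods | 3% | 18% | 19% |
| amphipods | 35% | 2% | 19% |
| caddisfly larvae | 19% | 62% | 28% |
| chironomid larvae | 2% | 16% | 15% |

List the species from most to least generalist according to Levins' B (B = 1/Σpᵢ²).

Convert percentages to proportions (divide by 100).
Σp_P3ᵢ² = 0.41² + 0.03² + 0.35² + 0.19² + 0.02² = 0.1681 + 0.0009 + 0.1225 + 0.0361 + 0.0004 = 0.3280
B_P3 = 1 / 0.3280 = 3.0488
Σp_P2ᵢ² = 0.02² + 0.18² + 0.02² + 0.62² + 0.16² = 0.0004 + 0.0324 + 0.0004 + 0.3844 + 0.0256 = 0.4432
B_P2 = 1 / 0.4432 = 2.2563
Σp_P4ᵢ² = 0.19² + 0.19² + 0.19² + 0.28² + 0.15² = 0.0361 + 0.0361 + 0.0361 + 0.0784 + 0.0225 = 0.2092
B_P4 = 1 / 0.2092 = 4.7801
Ranking by B (broadest → narrowest): population P4 (4.78) > population P3 (3.05) > population P2 (2.26)

population P4 > population P3 > population P2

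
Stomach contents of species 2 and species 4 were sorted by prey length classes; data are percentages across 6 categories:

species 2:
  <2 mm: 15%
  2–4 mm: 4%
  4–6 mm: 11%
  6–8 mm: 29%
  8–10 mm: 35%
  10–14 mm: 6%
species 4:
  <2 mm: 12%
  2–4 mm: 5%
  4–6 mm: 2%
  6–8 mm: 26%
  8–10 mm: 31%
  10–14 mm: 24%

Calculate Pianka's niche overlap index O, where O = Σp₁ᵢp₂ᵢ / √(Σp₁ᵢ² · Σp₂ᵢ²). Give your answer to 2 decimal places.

Convert percentages to proportions (divide by 100).
Σ p₁ᵢp₂ᵢ = 0.0180 + 0.0020 + 0.0022 + 0.0754 + 0.1085 + 0.0144 = 0.2205
Σp_1ᵢ² = 0.15² + 0.04² + 0.11² + 0.29² + 0.35² + 0.06² = 0.0225 + 0.0016 + 0.0121 + 0.0841 + 0.1225 + 0.0036 = 0.2464
Σp_2ᵢ² = 0.12² + 0.05² + 0.02² + 0.26² + 0.31² + 0.24² = 0.0144 + 0.0025 + 0.0004 + 0.0676 + 0.0961 + 0.0576 = 0.2386
O = 0.2205 / √(0.2464 × 0.2386) = 0.2205 / 0.24247 = 0.9094

0.91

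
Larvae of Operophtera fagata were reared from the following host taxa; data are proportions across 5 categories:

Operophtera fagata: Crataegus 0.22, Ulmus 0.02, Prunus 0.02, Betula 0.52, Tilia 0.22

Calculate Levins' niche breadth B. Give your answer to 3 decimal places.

Σpᵢ² = 0.22² + 0.02² + 0.02² + 0.52² + 0.22² = 0.0484 + 0.0004 + 0.0004 + 0.2704 + 0.0484 = 0.3680
B = 1 / 0.3680 = 2.71739

2.717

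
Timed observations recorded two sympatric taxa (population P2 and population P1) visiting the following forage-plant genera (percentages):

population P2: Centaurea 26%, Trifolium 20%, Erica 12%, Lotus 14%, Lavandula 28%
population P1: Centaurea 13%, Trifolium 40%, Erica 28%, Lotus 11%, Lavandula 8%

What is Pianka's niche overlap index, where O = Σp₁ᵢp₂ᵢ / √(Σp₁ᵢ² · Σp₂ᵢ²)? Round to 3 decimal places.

0.755

Convert percentages to proportions (divide by 100).
Σ p₁ᵢp₂ᵢ = 0.0338 + 0.0800 + 0.0336 + 0.0154 + 0.0224 = 0.1852
Σp_1ᵢ² = 0.26² + 0.20² + 0.12² + 0.14² + 0.28² = 0.0676 + 0.0400 + 0.0144 + 0.0196 + 0.0784 = 0.2200
Σp_2ᵢ² = 0.13² + 0.40² + 0.28² + 0.11² + 0.08² = 0.0169 + 0.1600 + 0.0784 + 0.0121 + 0.0064 = 0.2738
O = 0.1852 / √(0.2200 × 0.2738) = 0.1852 / 0.245430 = 0.75459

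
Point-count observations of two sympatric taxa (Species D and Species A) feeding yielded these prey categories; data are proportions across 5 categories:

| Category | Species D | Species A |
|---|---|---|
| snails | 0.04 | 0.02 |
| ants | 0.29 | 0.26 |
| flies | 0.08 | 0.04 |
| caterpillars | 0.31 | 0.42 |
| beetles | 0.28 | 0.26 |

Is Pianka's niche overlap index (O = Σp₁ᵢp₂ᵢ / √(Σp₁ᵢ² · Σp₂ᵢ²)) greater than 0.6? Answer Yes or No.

Yes

Σ p₁ᵢp₂ᵢ = 0.0008 + 0.0754 + 0.0032 + 0.1302 + 0.0728 = 0.2824
Σp_1ᵢ² = 0.04² + 0.29² + 0.08² + 0.31² + 0.28² = 0.0016 + 0.0841 + 0.0064 + 0.0961 + 0.0784 = 0.2666
Σp_2ᵢ² = 0.02² + 0.26² + 0.04² + 0.42² + 0.26² = 0.0004 + 0.0676 + 0.0016 + 0.1764 + 0.0676 = 0.3136
O = 0.2824 / √(0.2666 × 0.3136) = 0.2824 / 0.28915 = 0.9767
O = 0.9767 > 0.6 → Yes.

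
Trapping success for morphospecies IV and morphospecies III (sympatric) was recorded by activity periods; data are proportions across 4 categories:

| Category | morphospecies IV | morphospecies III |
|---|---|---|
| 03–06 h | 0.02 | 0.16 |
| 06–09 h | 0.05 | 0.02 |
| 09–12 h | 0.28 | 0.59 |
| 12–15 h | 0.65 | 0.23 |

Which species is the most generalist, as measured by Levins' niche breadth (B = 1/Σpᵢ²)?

Σp_IVᵢ² = 0.02² + 0.05² + 0.28² + 0.65² = 0.0004 + 0.0025 + 0.0784 + 0.4225 = 0.5038
B_IV = 1 / 0.5038 = 1.9849
Σp_IIIᵢ² = 0.16² + 0.02² + 0.59² + 0.23² = 0.0256 + 0.0004 + 0.3481 + 0.0529 = 0.4270
B_III = 1 / 0.4270 = 2.3419
Highest B → broadest niche (most generalist): morphospecies III (B = 2.34).

morphospecies III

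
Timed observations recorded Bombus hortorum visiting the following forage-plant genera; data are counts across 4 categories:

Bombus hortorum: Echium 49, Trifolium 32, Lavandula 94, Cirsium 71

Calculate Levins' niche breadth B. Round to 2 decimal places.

Proportions for Bombus hortorum (n=246): 49/246=0.1992, 32/246=0.1301, 94/246=0.3821, 71/246=0.2886
Σpᵢ² = 0.1992² + 0.1301² + 0.3821² + 0.2886² = 0.039681 + 0.016926 + 0.146000 + 0.083290 = 0.285897
B = 1 / 0.285897 = 3.4978

3.50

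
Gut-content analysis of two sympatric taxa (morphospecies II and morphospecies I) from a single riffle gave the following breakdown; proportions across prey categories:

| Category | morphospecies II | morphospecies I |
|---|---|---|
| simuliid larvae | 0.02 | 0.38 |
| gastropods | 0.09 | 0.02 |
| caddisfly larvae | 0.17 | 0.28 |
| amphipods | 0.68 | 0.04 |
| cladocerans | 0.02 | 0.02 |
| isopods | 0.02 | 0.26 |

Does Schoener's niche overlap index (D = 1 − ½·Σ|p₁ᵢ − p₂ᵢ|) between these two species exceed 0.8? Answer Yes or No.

Σ|p₁ᵢ − p₂ᵢ| = 0.36 + 0.07 + 0.11 + 0.64 + 0.00 + 0.24 = 1.42
D = 1 − ½ × 1.42 = 1 − 0.710 = 0.2900
D = 0.2900 < 0.8 → No.

No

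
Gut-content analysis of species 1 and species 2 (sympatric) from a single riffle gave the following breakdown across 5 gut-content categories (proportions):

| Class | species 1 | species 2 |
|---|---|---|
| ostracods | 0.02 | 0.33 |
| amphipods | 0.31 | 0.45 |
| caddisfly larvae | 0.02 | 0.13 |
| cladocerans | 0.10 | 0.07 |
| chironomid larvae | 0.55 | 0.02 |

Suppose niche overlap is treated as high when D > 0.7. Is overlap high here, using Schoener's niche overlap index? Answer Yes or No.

Σ|p₁ᵢ − p₂ᵢ| = 0.31 + 0.14 + 0.11 + 0.03 + 0.53 = 1.12
D = 1 − ½ × 1.12 = 1 − 0.560 = 0.4400
D = 0.4400 < 0.7 → No.

No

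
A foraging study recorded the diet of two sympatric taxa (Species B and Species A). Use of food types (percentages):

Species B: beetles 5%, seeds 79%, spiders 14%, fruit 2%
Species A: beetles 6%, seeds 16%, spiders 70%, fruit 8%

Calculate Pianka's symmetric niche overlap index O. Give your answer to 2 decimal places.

0.39

Convert percentages to proportions (divide by 100).
Σ p₁ᵢp₂ᵢ = 0.0030 + 0.1264 + 0.0980 + 0.0016 = 0.2290
Σp_1ᵢ² = 0.05² + 0.79² + 0.14² + 0.02² = 0.0025 + 0.6241 + 0.0196 + 0.0004 = 0.6466
Σp_2ᵢ² = 0.06² + 0.16² + 0.70² + 0.08² = 0.0036 + 0.0256 + 0.4900 + 0.0064 = 0.5256
O = 0.2290 / √(0.6466 × 0.5256) = 0.2290 / 0.58297 = 0.3928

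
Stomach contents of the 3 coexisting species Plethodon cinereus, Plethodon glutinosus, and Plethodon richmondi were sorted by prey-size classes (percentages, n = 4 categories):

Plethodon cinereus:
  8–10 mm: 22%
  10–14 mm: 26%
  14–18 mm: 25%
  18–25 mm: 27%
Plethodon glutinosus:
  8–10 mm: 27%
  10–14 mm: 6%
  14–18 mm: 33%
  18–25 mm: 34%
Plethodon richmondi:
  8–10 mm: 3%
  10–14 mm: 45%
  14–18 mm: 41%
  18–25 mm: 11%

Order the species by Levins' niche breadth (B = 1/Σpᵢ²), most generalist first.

Convert percentages to proportions (divide by 100).
Σp_cineᵢ² = 0.22² + 0.26² + 0.25² + 0.27² = 0.0484 + 0.0676 + 0.0625 + 0.0729 = 0.2514
B_cine = 1 / 0.2514 = 3.9777
Σp_glutᵢ² = 0.27² + 0.06² + 0.33² + 0.34² = 0.0729 + 0.0036 + 0.1089 + 0.1156 = 0.3010
B_glut = 1 / 0.3010 = 3.3223
Σp_richᵢ² = 0.03² + 0.45² + 0.41² + 0.11² = 0.0009 + 0.2025 + 0.1681 + 0.0121 = 0.3836
B_rich = 1 / 0.3836 = 2.6069
Ranking by B (broadest → narrowest): Plethodon cinereus (3.98) > Plethodon glutinosus (3.32) > Plethodon richmondi (2.61)

Plethodon cinereus > Plethodon glutinosus > Plethodon richmondi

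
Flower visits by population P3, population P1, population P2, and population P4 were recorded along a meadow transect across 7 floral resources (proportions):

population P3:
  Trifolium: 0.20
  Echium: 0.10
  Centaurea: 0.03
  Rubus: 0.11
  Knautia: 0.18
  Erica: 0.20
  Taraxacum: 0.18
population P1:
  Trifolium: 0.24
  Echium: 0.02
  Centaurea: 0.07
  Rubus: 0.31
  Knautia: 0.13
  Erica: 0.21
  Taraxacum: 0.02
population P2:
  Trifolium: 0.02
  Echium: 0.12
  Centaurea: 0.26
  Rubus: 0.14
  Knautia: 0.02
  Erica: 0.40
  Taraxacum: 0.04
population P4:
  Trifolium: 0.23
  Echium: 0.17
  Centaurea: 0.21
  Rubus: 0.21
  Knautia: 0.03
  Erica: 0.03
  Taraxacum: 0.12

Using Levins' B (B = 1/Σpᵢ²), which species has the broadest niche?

Σp_P3ᵢ² = 0.20² + 0.10² + 0.03² + 0.11² + 0.18² + 0.20² + 0.18² = 0.0400 + 0.0100 + 0.0009 + 0.0121 + 0.0324 + 0.0400 + 0.0324 = 0.1678
B_P3 = 1 / 0.1678 = 5.9595
Σp_P1ᵢ² = 0.24² + 0.02² + 0.07² + 0.31² + 0.13² + 0.21² + 0.02² = 0.0576 + 0.0004 + 0.0049 + 0.0961 + 0.0169 + 0.0441 + 0.0004 = 0.2204
B_P1 = 1 / 0.2204 = 4.5372
Σp_P2ᵢ² = 0.02² + 0.12² + 0.26² + 0.14² + 0.02² + 0.40² + 0.04² = 0.0004 + 0.0144 + 0.0676 + 0.0196 + 0.0004 + 0.1600 + 0.0016 = 0.2640
B_P2 = 1 / 0.2640 = 3.7879
Σp_P4ᵢ² = 0.23² + 0.17² + 0.21² + 0.21² + 0.03² + 0.03² + 0.12² = 0.0529 + 0.0289 + 0.0441 + 0.0441 + 0.0009 + 0.0009 + 0.0144 = 0.1862
B_P4 = 1 / 0.1862 = 5.3706
Highest B → broadest niche (most generalist): population P3 (B = 5.96).

population P3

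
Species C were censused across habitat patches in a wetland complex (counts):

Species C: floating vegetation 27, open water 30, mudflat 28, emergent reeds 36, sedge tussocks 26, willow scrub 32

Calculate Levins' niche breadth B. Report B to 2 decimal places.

5.92

Proportions for Species C (n=179): 27/179=0.1508, 30/179=0.1676, 28/179=0.1564, 36/179=0.2011, 26/179=0.1453, 32/179=0.1788
Σpᵢ² = 0.1508² + 0.1676² + 0.1564² + 0.2011² + 0.1453² + 0.1788² = 0.022741 + 0.028090 + 0.024461 + 0.040441 + 0.021112 + 0.031969 = 0.168814
B = 1 / 0.168814 = 5.9237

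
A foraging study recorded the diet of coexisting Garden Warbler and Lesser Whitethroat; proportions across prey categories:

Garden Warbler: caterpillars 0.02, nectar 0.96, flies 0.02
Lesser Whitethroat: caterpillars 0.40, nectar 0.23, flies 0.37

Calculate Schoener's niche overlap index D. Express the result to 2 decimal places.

0.27

Σ|p₁ᵢ − p₂ᵢ| = 0.38 + 0.73 + 0.35 = 1.46
D = 1 − ½ × 1.46 = 1 − 0.730 = 0.2700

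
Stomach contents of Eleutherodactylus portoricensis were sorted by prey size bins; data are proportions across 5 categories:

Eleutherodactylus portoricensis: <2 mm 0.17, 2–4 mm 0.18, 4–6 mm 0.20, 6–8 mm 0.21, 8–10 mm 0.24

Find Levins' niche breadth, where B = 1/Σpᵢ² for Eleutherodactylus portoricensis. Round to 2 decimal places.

Σpᵢ² = 0.17² + 0.18² + 0.20² + 0.21² + 0.24² = 0.0289 + 0.0324 + 0.0400 + 0.0441 + 0.0576 = 0.2030
B = 1 / 0.2030 = 4.9261

4.93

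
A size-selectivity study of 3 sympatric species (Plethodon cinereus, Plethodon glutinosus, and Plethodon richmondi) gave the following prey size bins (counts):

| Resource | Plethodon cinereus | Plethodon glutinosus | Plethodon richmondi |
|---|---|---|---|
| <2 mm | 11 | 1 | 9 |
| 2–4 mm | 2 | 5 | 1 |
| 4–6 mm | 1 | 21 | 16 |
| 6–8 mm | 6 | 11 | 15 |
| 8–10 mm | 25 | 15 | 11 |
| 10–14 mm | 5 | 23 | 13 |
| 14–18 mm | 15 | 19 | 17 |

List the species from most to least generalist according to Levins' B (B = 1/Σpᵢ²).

Plethodon richmondi > Plethodon glutinosus > Plethodon cinereus

Proportions for Plethodon cinereus (n=65): 11/65=0.1692, 2/65=0.0308, 1/65=0.0154, 6/65=0.0923, 25/65=0.3846, 5/65=0.0769, 15/65=0.2308
Proportions for Plethodon glutinosus (n=95): 1/95=0.0105, 5/95=0.0526, 21/95=0.2211, 11/95=0.1158, 15/95=0.1579, 23/95=0.2421, 19/95=0.2000
Proportions for Plethodon richmondi (n=82): 9/82=0.1098, 1/82=0.0122, 16/82=0.1951, 15/82=0.1829, 11/82=0.1341, 13/82=0.1585, 17/82=0.2073
Σp_cineᵢ² = 0.1692² + 0.0308² + 0.0154² + 0.0923² + 0.3846² + 0.0769² + 0.2308² = 0.028629 + 0.000949 + 0.000237 + 0.008519 + 0.147917 + 0.005914 + 0.053269 = 0.245434
B_cine = 1 / 0.245434 = 4.0744
Σp_glutᵢ² = 0.0105² + 0.0526² + 0.2211² + 0.1158² + 0.1579² + 0.2421² + 0.2000² = 0.000110 + 0.002767 + 0.048885 + 0.013410 + 0.024932 + 0.058612 + 0.040000 = 0.188716
B_glut = 1 / 0.188716 = 5.2990
Σp_richᵢ² = 0.1098² + 0.0122² + 0.1951² + 0.1829² + 0.1341² + 0.1585² + 0.2073² = 0.012056 + 0.000149 + 0.038064 + 0.033452 + 0.017983 + 0.025122 + 0.042973 = 0.169799
B_rich = 1 / 0.169799 = 5.8893
Ranking by B (broadest → narrowest): Plethodon richmondi (5.89) > Plethodon glutinosus (5.30) > Plethodon cinereus (4.07)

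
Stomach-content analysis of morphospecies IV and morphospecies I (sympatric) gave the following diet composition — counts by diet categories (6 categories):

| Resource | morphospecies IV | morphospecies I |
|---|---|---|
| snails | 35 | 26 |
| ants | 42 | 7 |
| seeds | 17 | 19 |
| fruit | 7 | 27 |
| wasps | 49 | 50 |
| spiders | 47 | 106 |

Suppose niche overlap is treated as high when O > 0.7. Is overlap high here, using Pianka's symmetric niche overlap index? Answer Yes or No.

Yes

Proportions for morphospecies IV (n=197): 35/197=0.1777, 42/197=0.2132, 17/197=0.0863, 7/197=0.0355, 49/197=0.2487, 47/197=0.2386
Proportions for morphospecies I (n=235): 26/235=0.1106, 7/235=0.0298, 19/235=0.0809, 27/235=0.1149, 50/235=0.2128, 106/235=0.4511
Σ p₁ᵢp₂ᵢ = 0.019654 + 0.006353 + 0.006982 + 0.004079 + 0.052923 + 0.107632 = 0.197623
Σp_1ᵢ² = 0.1777² + 0.2132² + 0.0863² + 0.0355² + 0.2487² + 0.2386² = 0.031577 + 0.045454 + 0.007448 + 0.001260 + 0.061852 + 0.056930 = 0.204521
Σp_2ᵢ² = 0.1106² + 0.0298² + 0.0809² + 0.1149² + 0.2128² + 0.4511² = 0.012232 + 0.000888 + 0.006545 + 0.013202 + 0.045284 + 0.203491 = 0.281642
O = 0.197623 / √(0.204521 × 0.281642) = 0.197623 / 0.2400035 = 0.8234
O = 0.8234 > 0.7 → Yes.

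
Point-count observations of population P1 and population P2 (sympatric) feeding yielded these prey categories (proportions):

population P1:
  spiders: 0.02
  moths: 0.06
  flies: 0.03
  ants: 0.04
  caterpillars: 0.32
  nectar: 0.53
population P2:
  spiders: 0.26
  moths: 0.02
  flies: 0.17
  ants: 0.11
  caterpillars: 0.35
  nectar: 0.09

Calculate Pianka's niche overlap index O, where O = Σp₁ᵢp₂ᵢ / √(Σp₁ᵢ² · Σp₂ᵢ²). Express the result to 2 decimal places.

0.57

Σ p₁ᵢp₂ᵢ = 0.0052 + 0.0012 + 0.0051 + 0.0044 + 0.1120 + 0.0477 = 0.1756
Σp_1ᵢ² = 0.02² + 0.06² + 0.03² + 0.04² + 0.32² + 0.53² = 0.0004 + 0.0036 + 0.0009 + 0.0016 + 0.1024 + 0.2809 = 0.3898
Σp_2ᵢ² = 0.26² + 0.02² + 0.17² + 0.11² + 0.35² + 0.09² = 0.0676 + 0.0004 + 0.0289 + 0.0121 + 0.1225 + 0.0081 = 0.2396
O = 0.1756 / √(0.3898 × 0.2396) = 0.1756 / 0.30561 = 0.5746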